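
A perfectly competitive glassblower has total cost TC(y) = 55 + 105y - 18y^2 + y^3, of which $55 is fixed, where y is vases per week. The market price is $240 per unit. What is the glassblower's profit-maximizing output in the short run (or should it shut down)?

From TC, MC = TC'(y) = 105 - 36y + 3y^2 and AVC = VC/y = 105 - 18y + y^2.
The AVC parabola has its vertex at y = 18/2 = 9, where AVC = 105 - 18·9 + 9^2 = $24.
P = $240 exceeds min AVC = $24, so the firm stays open.
Set P = MC: 240 = 105 - 36y + 3y^2 → -135 - 36y + 3y^2 = 0. The roots are y = -3 and y = 15; the profit-maximizing output is on the rising part of MC, so y* = 15.
Check: AVC at y = 15 is $60 ≤ P, so revenue covers variable cost.
Profit = P·y − TC = 240·15 − 955 = $2645.

Produce at y = 15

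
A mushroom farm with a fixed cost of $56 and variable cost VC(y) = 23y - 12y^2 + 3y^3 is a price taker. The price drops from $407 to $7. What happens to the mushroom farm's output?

Output falls from 8 to 0 (the firm shuts down)

MC = 23 - 24y + 9y^2; the shutdown threshold is min AVC = $11 (at y = 2).
With P = $407 above the shutdown price, P = MC gives y = 8.
At P = $7 < min AVC = $11, price no longer covers variable cost at any output, so the firm shuts down: y = 0.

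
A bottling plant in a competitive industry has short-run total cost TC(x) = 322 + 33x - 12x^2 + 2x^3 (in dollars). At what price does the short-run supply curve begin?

The shutdown price is the minimum of AVC. VC = 33x - 12x^2 + 2x^3, so AVC = 33 - 12x + 2x^2.
At the minimum of AVC, MC = AVC. MC = 33 - 24x + 6x^2; setting MC = AVC gives 4x^2 - 12x = 0, so x = 3. min AVC = 15.
For P < $15 the firm produces nothing.

$15 per unit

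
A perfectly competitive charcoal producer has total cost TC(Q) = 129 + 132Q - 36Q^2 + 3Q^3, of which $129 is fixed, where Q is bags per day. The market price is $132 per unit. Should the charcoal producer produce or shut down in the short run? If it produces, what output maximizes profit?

Strip out fixed cost: VC = 132Q - 36Q^2 + 3Q^3. Then AVC = 132 - 36Q + 3Q^2 and MC = 132 - 72Q + 9Q^2.
AVC hits its minimum where MC = AVC, at Q = 6, giving min AVC = 132 - 36·6 + 3·6^2 = $24.
P = $132 exceeds min AVC = $24, so the firm stays open.
P = MC gives -72Q + 9Q^2 = 0, with roots 0 and 8. Take the larger (rising MC): Q* = 8.
Check: AVC at Q = 8 is $36 ≤ P, so revenue covers variable cost.
Profit = P·Q − TC = 132·8 − 417 = $639.

Produce at Q = 8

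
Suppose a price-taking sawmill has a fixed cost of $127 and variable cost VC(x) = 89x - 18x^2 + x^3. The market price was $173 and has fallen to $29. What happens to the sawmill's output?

Output falls from 14 to 10

AVC = 89 - 18x + x^2, minimized at x = 9 where min AVC = $8. MC = 89 - 36x + 3x^2.
With P = $173 above the shutdown price, P = MC gives x = 14.
At P = $29 ≥ min AVC, set P = MC: x = 10. The firm stays open but cuts output.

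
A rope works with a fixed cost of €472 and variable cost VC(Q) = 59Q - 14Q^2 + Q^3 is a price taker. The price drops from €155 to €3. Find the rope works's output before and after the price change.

Output falls from 12 to 0 (the firm shuts down)

MC = 59 - 28Q + 3Q^2; the shutdown threshold is min AVC = €10 (at Q = 7).
At P = €155 ≥ min AVC, set P = MC on the rising branch: Q = 12.
At P = €3 < min AVC = €10, price no longer covers variable cost at any output, so the firm shuts down: Q = 0.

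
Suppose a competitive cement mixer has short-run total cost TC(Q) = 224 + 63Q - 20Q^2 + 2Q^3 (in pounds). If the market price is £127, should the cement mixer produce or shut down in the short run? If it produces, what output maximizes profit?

Strip out fixed cost: VC = 63Q - 20Q^2 + 2Q^3. Then AVC = 63 - 20Q + 2Q^2 and MC = 63 - 40Q + 6Q^2.
AVC hits its minimum where MC = AVC, at Q = 5, giving min AVC = 63 - 20·5 + 2·5^2 = £13.
P = £127 exceeds min AVC = £13, so the firm stays open.
Set P = MC: 127 = 63 - 40Q + 6Q^2 → -64 - 40Q + 6Q^2 = 0. The roots are Q = -4/3 and Q = 8; the profit-maximizing output is on the rising part of MC, so Q* = 8.
Check: AVC at Q = 8 is £31 ≤ P, so revenue covers variable cost.
Profit = P·Q − TC = 127·8 − 472 = £544.

Produce at Q = 8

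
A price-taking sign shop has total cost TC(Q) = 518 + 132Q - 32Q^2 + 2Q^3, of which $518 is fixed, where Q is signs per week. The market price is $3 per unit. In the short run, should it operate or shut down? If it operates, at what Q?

From TC, MC = TC'(Q) = 132 - 64Q + 6Q^2 and AVC = VC/Q = 132 - 32Q + 2Q^2.
The AVC parabola has its vertex at Q = 32/4 = 8, where AVC = 132 - 32·8 + 2·8^2 = $4.
Since P = $3 < min AVC = $4, price fails to cover variable cost at any output.
Best response: produce nothing and absorb the $518 fixed cost.

Shut down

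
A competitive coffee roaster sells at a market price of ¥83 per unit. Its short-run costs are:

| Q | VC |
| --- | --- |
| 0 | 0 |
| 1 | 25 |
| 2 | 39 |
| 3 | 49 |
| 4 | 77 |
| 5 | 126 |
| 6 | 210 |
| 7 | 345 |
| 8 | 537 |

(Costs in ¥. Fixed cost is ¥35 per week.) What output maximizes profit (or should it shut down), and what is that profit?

Tabulate TR − TC: Q=0: -35; Q=1: 23; Q=2: 92; Q=3: 165; Q=4: 220; Q=5: 254; Q=6: 253; Q=7: 201; Q=8: 92.
Profit is maximized at Q = 5. AVC there is 126/5 = ¥25.20 ≤ P, so producing beats shutting down (which would give -¥35).

Q = 5; profit = ¥254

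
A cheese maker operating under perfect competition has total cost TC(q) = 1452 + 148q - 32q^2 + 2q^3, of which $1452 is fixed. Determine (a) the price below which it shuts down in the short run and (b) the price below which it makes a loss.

AVC = 148 - 32q + 2q^2; minimized at q = 8, giving min AVC = $20. That is the shutdown price.
ATC = 1452/q + 148 - 32q + 2q^2. Setting dATC/dq = −1452/q^2 − 32 + 4q = 0 gives q = 11 (since 4·11^3 − 32·11^2 = 1452).
min ATC = 1452/11 + 148 − 32·11 + 2·11^2 = $170. That is the break-even price.
Between these two prices the firm operates at a loss; above $170 it earns a profit.

Shutdown price = $20; break-even price = $170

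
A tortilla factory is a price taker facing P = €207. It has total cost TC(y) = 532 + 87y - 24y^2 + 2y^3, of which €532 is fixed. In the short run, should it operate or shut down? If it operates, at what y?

Produce at y = 10

Variable cost is VC = 87y - 24y^2 + 2y^3, so AVC = VC/y = 87 - 24y + 2y^2 and MC = dTC/dy = 87 - 48y + 6y^2.
The AVC parabola has its vertex at y = 24/4 = 6, where AVC = 87 - 24·6 + 2·6^2 = €15.
P = €207 exceeds min AVC = €15, so the firm stays open.
Set P = MC: 207 = 87 - 48y + 6y^2 → -120 - 48y + 6y^2 = 0. The roots are y = -2 and y = 10; the profit-maximizing output is on the rising part of MC, so y* = 10.
Check: AVC at y = 10 is €47 ≤ P, so revenue covers variable cost.
Profit = P·y − TC = 207·10 − 1002 = €1068.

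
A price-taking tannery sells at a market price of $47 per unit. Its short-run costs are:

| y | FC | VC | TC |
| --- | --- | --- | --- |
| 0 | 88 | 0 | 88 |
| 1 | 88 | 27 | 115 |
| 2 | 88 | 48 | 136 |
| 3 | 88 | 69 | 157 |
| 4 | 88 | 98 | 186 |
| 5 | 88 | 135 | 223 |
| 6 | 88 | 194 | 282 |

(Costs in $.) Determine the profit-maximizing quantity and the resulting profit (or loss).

y = 5; profit = $12

Profit at each row (π = 47y − TC): y=0: -88; y=1: -68; y=2: -42; y=3: -16; y=4: 2; y=5: 12; y=6: 0.
Profit is maximized at y = 5. AVC there is 135/5 = $27 ≤ P, so producing beats shutting down (which would give -$88).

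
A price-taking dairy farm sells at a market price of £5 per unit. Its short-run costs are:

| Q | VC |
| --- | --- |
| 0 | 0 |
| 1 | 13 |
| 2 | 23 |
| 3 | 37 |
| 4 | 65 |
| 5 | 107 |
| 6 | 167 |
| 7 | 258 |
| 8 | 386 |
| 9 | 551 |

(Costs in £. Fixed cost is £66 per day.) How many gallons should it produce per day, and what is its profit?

Q = 0 (shut down); profit = -£66

Profit at each row (π = 5Q − TC): Q=0: -66; Q=1: -74; Q=2: -79; Q=3: -88; Q=4: -111; Q=5: -148; Q=6: -203; Q=7: -289; Q=8: -412; Q=9: -572.
Profit is highest at Q = 0. Equivalently, the lowest AVC in the table is 23/2 ≈ £11.50 at Q = 2, and P = £5 falls below it — price never covers variable cost, so the firm shuts down and loses only its fixed cost.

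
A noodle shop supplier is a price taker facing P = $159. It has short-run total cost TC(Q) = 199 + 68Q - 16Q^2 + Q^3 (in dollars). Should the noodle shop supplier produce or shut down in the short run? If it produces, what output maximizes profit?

From TC, MC = TC'(Q) = 68 - 32Q + 3Q^2 and AVC = VC/Q = 68 - 16Q + Q^2.
AVC hits its minimum where MC = AVC, at Q = 8, giving min AVC = 68 - 16·8 + 8^2 = $4.
Since P = $159 ≥ min AVC = $4, price covers variable cost and the firm should produce.
Set P = MC: 159 = 68 - 32Q + 3Q^2 → -91 - 32Q + 3Q^2 = 0. The roots are Q = -7/3 and Q = 13; the profit-maximizing output is on the rising part of MC, so Q* = 13.
Check: AVC at Q = 13 is $29 ≤ P, so revenue covers variable cost.
Profit = P·Q − TC = 159·13 − 576 = $1491.

Produce at Q = 13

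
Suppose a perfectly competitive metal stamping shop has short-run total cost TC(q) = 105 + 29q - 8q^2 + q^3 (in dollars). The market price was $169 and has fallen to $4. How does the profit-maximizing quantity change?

Output falls from 10 to 0 (the firm shuts down)

MC = 29 - 16q + 3q^2; the shutdown threshold is min AVC = $13 (at q = 4).
At P = $169 ≥ min AVC, set P = MC on the rising branch: q = 10.
At P = $4 < min AVC = $13, price no longer covers variable cost at any output, so the firm shuts down: q = 0.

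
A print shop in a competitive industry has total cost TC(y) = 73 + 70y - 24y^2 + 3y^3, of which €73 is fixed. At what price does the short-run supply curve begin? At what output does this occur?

€22 per unit, at y = 4

The shutdown price is the minimum of AVC. VC = 70y - 24y^2 + 3y^3, so AVC = 70 - 24y + 3y^2.
At the minimum of AVC, MC = AVC. MC = 70 - 48y + 9y^2; setting MC = AVC gives 6y^2 - 24y = 0, so y = 4. min AVC = 22.
For P < €22 the firm produces nothing.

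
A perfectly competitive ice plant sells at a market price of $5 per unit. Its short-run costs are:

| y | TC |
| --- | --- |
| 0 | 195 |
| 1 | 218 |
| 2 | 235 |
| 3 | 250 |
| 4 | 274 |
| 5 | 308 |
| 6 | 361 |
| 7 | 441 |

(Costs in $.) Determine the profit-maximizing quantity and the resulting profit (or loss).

Tabulate TR − TC: y=0: -195; y=1: -213; y=2: -225; y=3: -235; y=4: -254; y=5: -283; y=6: -331; y=7: -406.
Profit is highest at y = 0. Equivalently, the lowest AVC in the table is 55/3 ≈ $18.33 at y = 3, and P = $5 falls below it — price never covers variable cost, so the firm shuts down and loses only its fixed cost.

y = 0 (shut down); profit = -$195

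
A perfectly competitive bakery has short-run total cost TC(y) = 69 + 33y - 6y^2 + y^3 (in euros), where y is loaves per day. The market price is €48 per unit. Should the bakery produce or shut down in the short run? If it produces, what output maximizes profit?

Produce at y = 5

From TC, MC = TC'(y) = 33 - 12y + 3y^2 and AVC = VC/y = 33 - 6y + y^2.
AVC hits its minimum where MC = AVC, at y = 3, giving min AVC = 33 - 6·3 + 3^2 = €24.
P = €48 exceeds min AVC = €24, so the firm stays open.
P = MC gives -15 - 12y + 3y^2 = 0, with roots -1 and 5. Take the larger (rising MC): y* = 5.
Check: AVC at y = 5 is €28 ≤ P, so revenue covers variable cost.
Profit = P·y − TC = 48·5 − 209 = €31.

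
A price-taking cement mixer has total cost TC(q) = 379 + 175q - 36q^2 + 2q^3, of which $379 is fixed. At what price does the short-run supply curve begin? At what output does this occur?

$13 per unit, at q = 9

The shutdown price is the minimum of AVC. VC = 175q - 36q^2 + 2q^3, so AVC = 175 - 36q + 2q^2.
dAVC/dq = -36 + 4q = 0 gives q = 9. min AVC = 175 - 36·9 + 2·9^2 = 13.
So the shutdown price is $13.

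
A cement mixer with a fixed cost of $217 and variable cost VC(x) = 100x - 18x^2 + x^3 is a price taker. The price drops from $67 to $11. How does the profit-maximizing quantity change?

Output falls from 11 to 0 (the firm shuts down)

MC = 100 - 36x + 3x^2; the shutdown threshold is min AVC = $19 (at x = 9).
With P = $67 above the shutdown price, P = MC gives x = 11.
At P = $11 < min AVC = $19, price no longer covers variable cost at any output, so the firm shuts down: x = 0.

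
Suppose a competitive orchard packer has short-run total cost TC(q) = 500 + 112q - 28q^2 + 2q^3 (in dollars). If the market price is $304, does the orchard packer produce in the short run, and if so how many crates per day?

From TC, MC = TC'(q) = 112 - 56q + 6q^2 and AVC = VC/q = 112 - 28q + 2q^2.
The AVC parabola has its vertex at q = 28/4 = 7, where AVC = 112 - 28·7 + 2·7^2 = $14.
P = $304 exceeds min AVC = $14, so the firm stays open.
Set P = MC: 304 = 112 - 56q + 6q^2 → -192 - 56q + 6q^2 = 0. The roots are q = -8/3 and q = 12; the profit-maximizing output is on the rising part of MC, so q* = 12.
Check: AVC at q = 12 is $64 ≤ P, so revenue covers variable cost.
Profit = P·q − TC = 304·12 − 1268 = $2380.

Produce at q = 12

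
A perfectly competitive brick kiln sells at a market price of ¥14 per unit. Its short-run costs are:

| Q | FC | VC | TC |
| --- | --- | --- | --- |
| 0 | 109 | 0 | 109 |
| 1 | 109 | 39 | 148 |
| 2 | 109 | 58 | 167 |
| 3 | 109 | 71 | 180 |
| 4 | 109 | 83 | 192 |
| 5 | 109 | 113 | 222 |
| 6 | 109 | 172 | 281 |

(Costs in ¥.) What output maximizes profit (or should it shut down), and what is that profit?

Tabulate TR − TC: Q=0: -109; Q=1: -134; Q=2: -139; Q=3: -138; Q=4: -136; Q=5: -152; Q=6: -197.
Profit is highest at Q = 0. Equivalently, the lowest AVC in the table is 83/4 ≈ ¥20.75 at Q = 4, and P = ¥14 falls below it — price never covers variable cost, so the firm shuts down and loses only its fixed cost.

Q = 0 (shut down); profit = -¥109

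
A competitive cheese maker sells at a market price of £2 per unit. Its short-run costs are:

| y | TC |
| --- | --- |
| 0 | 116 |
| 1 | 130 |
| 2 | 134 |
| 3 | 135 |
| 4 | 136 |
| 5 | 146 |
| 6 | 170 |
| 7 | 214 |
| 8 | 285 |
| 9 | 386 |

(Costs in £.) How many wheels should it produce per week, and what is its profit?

Tabulate TR − TC: y=0: -116; y=1: -128; y=2: -130; y=3: -129; y=4: -128; y=5: -136; y=6: -158; y=7: -200; y=8: -269; y=9: -368.
Profit is highest at y = 0. Equivalently, the lowest AVC in the table is 20/4 ≈ £5 at y = 4, and P = £2 falls below it — price never covers variable cost, so the firm shuts down and loses only its fixed cost.

y = 0 (shut down); profit = -£116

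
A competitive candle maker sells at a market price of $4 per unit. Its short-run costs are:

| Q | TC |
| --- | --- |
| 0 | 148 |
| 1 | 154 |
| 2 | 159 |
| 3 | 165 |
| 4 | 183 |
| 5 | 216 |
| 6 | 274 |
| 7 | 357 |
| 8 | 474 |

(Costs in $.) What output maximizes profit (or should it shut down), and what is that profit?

Q = 0 (shut down); profit = -$148

Tabulate TR − TC: Q=0: -148; Q=1: -150; Q=2: -151; Q=3: -153; Q=4: -167; Q=5: -196; Q=6: -250; Q=7: -329; Q=8: -442.
Profit is highest at Q = 0. Equivalently, the lowest AVC in the table is 11/2 ≈ $5.50 at Q = 2, and P = $4 falls below it — price never covers variable cost, so the firm shuts down and loses only its fixed cost.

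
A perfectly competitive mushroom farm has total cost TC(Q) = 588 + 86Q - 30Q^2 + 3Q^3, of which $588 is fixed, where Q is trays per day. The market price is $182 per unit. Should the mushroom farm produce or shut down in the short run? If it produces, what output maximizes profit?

From TC, MC = TC'(Q) = 86 - 60Q + 9Q^2 and AVC = VC/Q = 86 - 30Q + 3Q^2.
AVC is minimized where dAVC/dQ = -30 + 6Q = 0, at Q = 5; min AVC = 86 - 30·5 + 3·5^2 = $11.
Because $182 ≥ $11, revenue can cover variable cost; the firm operates.
Set P = MC: 182 = 86 - 60Q + 9Q^2 → -96 - 60Q + 9Q^2 = 0. The roots are Q = -4/3 and Q = 8; the profit-maximizing output is on the rising part of MC, so Q* = 8.
Check: AVC at Q = 8 is $38 ≤ P, so revenue covers variable cost.
Profit = P·Q − TC = 182·8 − 892 = $564.

Produce at Q = 8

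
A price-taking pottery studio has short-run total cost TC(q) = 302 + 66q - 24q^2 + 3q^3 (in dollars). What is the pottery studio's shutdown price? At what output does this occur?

Short-run supply begins at min AVC. From VC = 66q - 24q^2 + 3q^3, AVC = 66 - 24q + 3q^2.
At the minimum of AVC, MC = AVC. MC = 66 - 48q + 9q^2; setting MC = AVC gives 6q^2 - 24q = 0, so q = 4. min AVC = 18.
So the shutdown price is $18.

$18 per unit, at q = 4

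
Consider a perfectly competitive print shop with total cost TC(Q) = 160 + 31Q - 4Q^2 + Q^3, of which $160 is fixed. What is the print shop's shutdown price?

The shutdown price is the minimum of AVC. VC = 31Q - 4Q^2 + Q^3, so AVC = 31 - 4Q + Q^2.
At the minimum of AVC, MC = AVC. MC = 31 - 8Q + 3Q^2; setting MC = AVC gives 2Q^2 - 4Q = 0, so Q = 2. min AVC = 27.
For P < $27 the firm produces nothing.

$27 per unit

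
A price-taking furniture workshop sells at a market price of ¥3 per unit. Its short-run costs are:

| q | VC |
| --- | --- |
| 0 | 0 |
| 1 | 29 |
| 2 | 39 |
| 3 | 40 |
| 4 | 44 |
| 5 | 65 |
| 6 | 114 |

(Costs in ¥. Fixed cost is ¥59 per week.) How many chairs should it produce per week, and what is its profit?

Profit at each row (π = 3q − TC): q=0: -59; q=1: -85; q=2: -92; q=3: -90; q=4: -91; q=5: -109; q=6: -155.
Profit is highest at q = 0. Equivalently, the lowest AVC in the table is 44/4 ≈ ¥11 at q = 4, and P = ¥3 falls below it — price never covers variable cost, so the firm shuts down and loses only its fixed cost.

q = 0 (shut down); profit = -¥59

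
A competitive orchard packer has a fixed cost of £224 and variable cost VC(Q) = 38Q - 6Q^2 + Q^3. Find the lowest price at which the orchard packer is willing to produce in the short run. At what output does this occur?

£29 per unit, at Q = 3

The shutdown price is the minimum of AVC. VC = 38Q - 6Q^2 + Q^3, so AVC = 38 - 6Q + Q^2.
dAVC/dQ = -6 + 2Q = 0 gives Q = 3. min AVC = 38 - 6·3 + 3^2 = 29.
The firm shuts down for any P below £29.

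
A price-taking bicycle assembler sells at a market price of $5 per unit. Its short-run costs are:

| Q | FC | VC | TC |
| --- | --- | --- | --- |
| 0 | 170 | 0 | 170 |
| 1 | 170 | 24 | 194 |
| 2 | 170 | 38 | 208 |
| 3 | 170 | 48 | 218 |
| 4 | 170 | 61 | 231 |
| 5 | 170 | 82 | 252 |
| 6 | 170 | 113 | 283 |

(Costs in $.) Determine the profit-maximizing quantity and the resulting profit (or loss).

Compute π = P·Q − TC at each output: Q=0: -170; Q=1: -189; Q=2: -198; Q=3: -203; Q=4: -211; Q=5: -227; Q=6: -253.
Profit is highest at Q = 0. Equivalently, the lowest AVC in the table is 61/4 ≈ $15.25 at Q = 4, and P = $5 falls below it — price never covers variable cost, so the firm shuts down and loses only its fixed cost.

Q = 0 (shut down); profit = -$170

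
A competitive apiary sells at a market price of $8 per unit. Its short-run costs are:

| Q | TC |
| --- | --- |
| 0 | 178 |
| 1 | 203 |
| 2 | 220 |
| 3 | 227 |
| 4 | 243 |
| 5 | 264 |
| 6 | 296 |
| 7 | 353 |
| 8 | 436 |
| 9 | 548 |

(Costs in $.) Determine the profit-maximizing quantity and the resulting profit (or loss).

Q = 0 (shut down); profit = -$178

Profit at each row (π = 8Q − TC): Q=0: -178; Q=1: -195; Q=2: -204; Q=3: -203; Q=4: -211; Q=5: -224; Q=6: -248; Q=7: -297; Q=8: -372; Q=9: -476.
Profit is highest at Q = 0. Equivalently, the lowest AVC in the table is 65/4 ≈ $16.25 at Q = 4, and P = $8 falls below it — price never covers variable cost, so the firm shuts down and loses only its fixed cost.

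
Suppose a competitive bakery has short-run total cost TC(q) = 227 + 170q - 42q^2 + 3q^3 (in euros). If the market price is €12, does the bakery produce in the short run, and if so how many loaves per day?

Shut down

Strip out fixed cost: VC = 170q - 42q^2 + 3q^3. Then AVC = 170 - 42q + 3q^2 and MC = 170 - 84q + 9q^2.
AVC is minimized where dAVC/dq = -42 + 6q = 0, at q = 7; min AVC = 170 - 42·7 + 3·7^2 = €23.
P = €12 lies below min AVC = €23; no output level covers variable cost.
Best response: produce nothing and absorb the €227 fixed cost.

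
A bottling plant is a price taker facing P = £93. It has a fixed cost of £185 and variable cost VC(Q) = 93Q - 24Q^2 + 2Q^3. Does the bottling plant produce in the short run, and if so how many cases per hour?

Produce at Q = 8

From TC, MC = TC'(Q) = 93 - 48Q + 6Q^2 and AVC = VC/Q = 93 - 24Q + 2Q^2.
The AVC parabola has its vertex at Q = 24/4 = 6, where AVC = 93 - 24·6 + 2·6^2 = £21.
Because £93 ≥ £21, revenue can cover variable cost; the firm operates.
Solving P = MC: -48Q + 6Q^2 = 0 ⇒ Q = 0 or 8. On the upward-sloping branch, Q* = 8.
Check: AVC at Q = 8 is £29 ≤ P, so revenue covers variable cost.
Profit = P·Q − TC = 93·8 − 417 = £327.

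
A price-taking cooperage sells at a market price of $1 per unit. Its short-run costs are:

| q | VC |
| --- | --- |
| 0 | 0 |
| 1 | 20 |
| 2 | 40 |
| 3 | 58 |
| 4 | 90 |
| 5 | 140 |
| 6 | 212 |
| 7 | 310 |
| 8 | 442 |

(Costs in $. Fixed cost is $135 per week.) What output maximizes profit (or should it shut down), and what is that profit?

q = 0 (shut down); profit = -$135

Tabulate TR − TC: q=0: -135; q=1: -154; q=2: -173; q=3: -190; q=4: -221; q=5: -270; q=6: -341; q=7: -438; q=8: -569.
Profit is highest at q = 0. Equivalently, the lowest AVC in the table is 58/3 ≈ $19.33 at q = 3, and P = $1 falls below it — price never covers variable cost, so the firm shuts down and loses only its fixed cost.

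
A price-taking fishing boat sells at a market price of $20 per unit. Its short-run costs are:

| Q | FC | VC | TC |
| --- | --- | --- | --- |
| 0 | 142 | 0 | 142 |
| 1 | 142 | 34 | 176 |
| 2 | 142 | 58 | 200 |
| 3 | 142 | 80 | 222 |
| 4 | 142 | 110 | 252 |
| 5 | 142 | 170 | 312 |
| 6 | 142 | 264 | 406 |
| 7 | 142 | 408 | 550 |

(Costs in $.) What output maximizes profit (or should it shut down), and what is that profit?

Q = 0 (shut down); profit = -$142

Tabulate TR − TC: Q=0: -142; Q=1: -156; Q=2: -160; Q=3: -162; Q=4: -172; Q=5: -212; Q=6: -286; Q=7: -410.
Profit is highest at Q = 0. Equivalently, the lowest AVC in the table is 80/3 ≈ $26.67 at Q = 3, and P = $20 falls below it — price never covers variable cost, so the firm shuts down and loses only its fixed cost.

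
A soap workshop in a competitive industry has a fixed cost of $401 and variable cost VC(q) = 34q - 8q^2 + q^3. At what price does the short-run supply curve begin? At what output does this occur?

$18 per unit, at q = 4

Short-run supply begins at min AVC. From VC = 34q - 8q^2 + q^3, AVC = 34 - 8q + q^2.
dAVC/dq = -8 + 2q = 0 gives q = 4. min AVC = 34 - 8·4 + 4^2 = 18.
For P < $18 the firm produces nothing.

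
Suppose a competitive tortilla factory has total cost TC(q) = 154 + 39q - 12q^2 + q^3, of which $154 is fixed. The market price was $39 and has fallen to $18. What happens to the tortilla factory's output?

MC = 39 - 24q + 3q^2; the shutdown threshold is min AVC = $3 (at q = 6).
With P = $39 above the shutdown price, P = MC gives q = 8.
At P = $18 ≥ min AVC, set P = MC: q = 7. The firm stays open but cuts output.

Output falls from 8 to 7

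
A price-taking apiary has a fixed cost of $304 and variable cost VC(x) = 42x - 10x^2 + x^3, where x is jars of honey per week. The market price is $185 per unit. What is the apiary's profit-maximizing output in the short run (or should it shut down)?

Strip out fixed cost: VC = 42x - 10x^2 + x^3. Then AVC = 42 - 10x + x^2 and MC = 42 - 20x + 3x^2.
AVC is minimized where dAVC/dx = -10 + 2x = 0, at x = 5; min AVC = 42 - 10·5 + 5^2 = $17.
Since P = $185 ≥ min AVC = $17, price covers variable cost and the firm should produce.
P = MC gives -143 - 20x + 3x^2 = 0, with roots -13/3 and 11. Take the larger (rising MC): x* = 11.
Check: AVC at x = 11 is $53 ≤ P, so revenue covers variable cost.
Profit = P·x − TC = 185·11 − 887 = $1148.

Produce at x = 11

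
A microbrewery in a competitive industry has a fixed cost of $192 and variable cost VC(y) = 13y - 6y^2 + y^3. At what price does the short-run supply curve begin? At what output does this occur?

The shutdown price is the minimum of AVC. VC = 13y - 6y^2 + y^3, so AVC = 13 - 6y + y^2.
dAVC/dy = -6 + 2y = 0 gives y = 3. min AVC = 13 - 6·3 + 3^2 = 4.
So the shutdown price is $4.

$4 per unit, at y = 3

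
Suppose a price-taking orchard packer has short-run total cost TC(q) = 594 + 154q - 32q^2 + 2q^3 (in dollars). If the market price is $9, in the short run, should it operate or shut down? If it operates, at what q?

Shut down

From TC, MC = TC'(q) = 154 - 64q + 6q^2 and AVC = VC/q = 154 - 32q + 2q^2.
AVC hits its minimum where MC = AVC, at q = 8, giving min AVC = 154 - 32·8 + 2·8^2 = $26.
P = $9 lies below min AVC = $26; no output level covers variable cost.
Shutting down limits the loss to fixed cost, $594.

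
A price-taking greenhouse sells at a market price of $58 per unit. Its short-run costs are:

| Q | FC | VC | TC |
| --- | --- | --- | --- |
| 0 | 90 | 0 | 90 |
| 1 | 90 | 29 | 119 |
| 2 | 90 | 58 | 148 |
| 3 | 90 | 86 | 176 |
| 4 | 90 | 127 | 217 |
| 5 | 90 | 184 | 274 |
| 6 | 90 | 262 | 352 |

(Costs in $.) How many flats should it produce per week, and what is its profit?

Q = 5; profit = $16

Profit at each row (π = 58Q − TC): Q=0: -90; Q=1: -61; Q=2: -32; Q=3: -2; Q=4: 15; Q=5: 16; Q=6: -4.
Profit is maximized at Q = 5. AVC there is 184/5 = $36.80 ≤ P, so producing beats shutting down (which would give -$90).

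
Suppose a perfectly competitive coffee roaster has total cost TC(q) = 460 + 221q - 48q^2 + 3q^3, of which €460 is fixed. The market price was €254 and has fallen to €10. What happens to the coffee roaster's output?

MC = 221 - 96q + 9q^2; the shutdown threshold is min AVC = €29 (at q = 8).
With P = €254 above the shutdown price, P = MC gives q = 11.
At P = €10 < min AVC = €29, price no longer covers variable cost at any output, so the firm shuts down: q = 0.

Output falls from 11 to 0 (the firm shuts down)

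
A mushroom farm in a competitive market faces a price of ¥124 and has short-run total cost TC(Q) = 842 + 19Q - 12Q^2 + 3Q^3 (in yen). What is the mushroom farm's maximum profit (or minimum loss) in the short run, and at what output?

Profit = -¥392 at Q = 5

AVC = 19 - 12Q + 3Q^2 has its minimum ¥7 at Q = 2; price ¥124 clears that bar, so the firm operates.
MC = 19 - 24Q + 9Q^2. Setting P = MC and taking the root on the rising branch gives Q* = 5.
TR = 124·5 = 620. TC = 842 + 170 = 1012. Profit = 620 − 1012 = -¥392.
That loss of ¥392 beats the ¥842 the firm would lose by shutting down; producing recovers ¥450 of fixed cost.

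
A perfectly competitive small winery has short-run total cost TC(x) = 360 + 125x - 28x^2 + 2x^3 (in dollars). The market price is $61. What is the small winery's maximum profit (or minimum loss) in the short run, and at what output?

Profit = -$104 at x = 8

AVC = 125 - 28x + 2x^2 has its minimum $27 at x = 7; price $61 clears that bar, so the firm operates.
MC = 125 - 56x + 6x^2. Setting P = MC and taking the root on the rising branch gives x* = 8.
TR = 61·8 = 488. TC = 360 + 232 = 592. Profit = 488 − 592 = -$104.
By producing, the firm covers all variable cost plus $256 of fixed cost; shutting down would lose the full $360.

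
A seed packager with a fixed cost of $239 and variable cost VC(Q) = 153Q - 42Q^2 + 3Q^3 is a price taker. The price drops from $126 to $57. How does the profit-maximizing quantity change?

Output falls from 9 to 8

MC = 153 - 84Q + 9Q^2; the shutdown threshold is min AVC = $6 (at Q = 7).
At P = $126 ≥ min AVC, set P = MC on the rising branch: Q = 9.
At P = $57 ≥ min AVC, set P = MC: Q = 8. The firm stays open but cuts output.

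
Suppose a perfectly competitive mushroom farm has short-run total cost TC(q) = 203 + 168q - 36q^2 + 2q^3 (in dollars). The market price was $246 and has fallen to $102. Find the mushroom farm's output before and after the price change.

Output falls from 13 to 11

MC = 168 - 72q + 6q^2; the shutdown threshold is min AVC = $6 (at q = 9).
At P = $246 ≥ min AVC, set P = MC on the rising branch: q = 13.
At P = $102 ≥ min AVC, set P = MC: q = 11. The firm stays open but cuts output.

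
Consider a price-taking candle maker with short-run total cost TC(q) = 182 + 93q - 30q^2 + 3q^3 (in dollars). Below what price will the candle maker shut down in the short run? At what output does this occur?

$18 per unit, at q = 5

The shutdown price is the minimum of AVC. VC = 93q - 30q^2 + 3q^3, so AVC = 93 - 30q + 3q^2.
At the minimum of AVC, MC = AVC. MC = 93 - 60q + 9q^2; setting MC = AVC gives 6q^2 - 30q = 0, so q = 5. min AVC = 18.
So the shutdown price is $18.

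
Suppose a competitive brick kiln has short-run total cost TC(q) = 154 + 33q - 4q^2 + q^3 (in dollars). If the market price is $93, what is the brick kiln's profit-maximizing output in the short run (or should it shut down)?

Produce at q = 6

Strip out fixed cost: VC = 33q - 4q^2 + q^3. Then AVC = 33 - 4q + q^2 and MC = 33 - 8q + 3q^2.
AVC is minimized where dAVC/dq = -4 + 2q = 0, at q = 2; min AVC = 33 - 4·2 + 2^2 = $29.
Because $93 ≥ $29, revenue can cover variable cost; the firm operates.
Set P = MC: 93 = 33 - 8q + 3q^2 → -60 - 8q + 3q^2 = 0. The roots are q = -10/3 and q = 6; the profit-maximizing output is on the rising part of MC, so q* = 6.
Check: AVC at q = 6 is $45 ≤ P, so revenue covers variable cost.
Profit = P·q − TC = 93·6 − 424 = $134.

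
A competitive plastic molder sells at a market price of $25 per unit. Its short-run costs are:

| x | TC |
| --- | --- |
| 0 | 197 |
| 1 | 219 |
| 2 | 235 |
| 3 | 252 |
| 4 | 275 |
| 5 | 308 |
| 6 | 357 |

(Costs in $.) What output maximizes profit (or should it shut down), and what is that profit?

x = 4; profit = -$175

Profit at each row (π = 25x − TC): x=0: -197; x=1: -194; x=2: -185; x=3: -177; x=4: -175; x=5: -183; x=6: -207.
Profit is maximized at x = 4. AVC there is 78/4 = $19.50 ≤ P, so producing beats shutting down (which would give -$197).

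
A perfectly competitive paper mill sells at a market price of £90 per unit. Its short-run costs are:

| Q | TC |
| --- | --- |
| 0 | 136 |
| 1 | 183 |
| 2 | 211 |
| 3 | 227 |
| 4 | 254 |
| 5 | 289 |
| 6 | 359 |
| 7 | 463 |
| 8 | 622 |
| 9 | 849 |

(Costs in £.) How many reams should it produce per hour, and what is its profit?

Compute π = P·Q − TC at each output: Q=0: -136; Q=1: -93; Q=2: -31; Q=3: 43; Q=4: 106; Q=5: 161; Q=6: 181; Q=7: 167; Q=8: 98; Q=9: -39.
Profit is maximized at Q = 6. AVC there is 223/6 = £37.17 ≤ P, so producing beats shutting down (which would give -£136).

Q = 6; profit = £181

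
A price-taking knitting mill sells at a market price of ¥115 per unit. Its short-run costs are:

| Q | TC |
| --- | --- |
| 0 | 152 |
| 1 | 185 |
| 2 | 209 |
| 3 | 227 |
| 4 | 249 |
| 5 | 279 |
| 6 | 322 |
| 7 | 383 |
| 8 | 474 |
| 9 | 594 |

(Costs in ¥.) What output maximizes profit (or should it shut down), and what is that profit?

Q = 8; profit = ¥446

Tabulate TR − TC: Q=0: -152; Q=1: -70; Q=2: 21; Q=3: 118; Q=4: 211; Q=5: 296; Q=6: 368; Q=7: 422; Q=8: 446; Q=9: 441.
Profit is maximized at Q = 8. AVC there is 322/8 = ¥40.25 ≤ P, so producing beats shutting down (which would give -¥152).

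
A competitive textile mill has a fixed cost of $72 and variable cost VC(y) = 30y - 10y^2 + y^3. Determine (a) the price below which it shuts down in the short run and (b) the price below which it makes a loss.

Shutdown price = $5; break-even price = $18

Shutdown price = min AVC. AVC = 30 - 10y + y^2, with vertex at y = 5 and minimum $5.
ATC = 72/y + 30 - 10y + y^2. Setting dATC/dy = −72/y^2 − 10 + 2y = 0 gives y = 6 (since 2·6^3 − 10·6^2 = 72).
min ATC = 72/6 + 30 − 10·6 + 6^2 = $18. That is the break-even price.
For $5 ≤ P < $18 the firm produces at a loss; below $5 it shuts down.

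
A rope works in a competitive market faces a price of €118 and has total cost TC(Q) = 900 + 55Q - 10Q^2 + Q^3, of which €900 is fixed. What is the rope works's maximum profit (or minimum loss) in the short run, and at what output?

Profit = -€252 at Q = 9

AVC = 55 - 10Q + Q^2 has its minimum €30 at Q = 5; price €118 clears that bar, so the firm operates.
With MC = 55 - 20Q + 3Q^2, P = MC on the upward-sloping part at Q* = 9.
TR = 118·9 = 1062. TC = 900 + 414 = 1314. Profit = 1062 − 1314 = -€252.
That loss of €252 beats the €900 the firm would lose by shutting down; producing recovers €648 of fixed cost.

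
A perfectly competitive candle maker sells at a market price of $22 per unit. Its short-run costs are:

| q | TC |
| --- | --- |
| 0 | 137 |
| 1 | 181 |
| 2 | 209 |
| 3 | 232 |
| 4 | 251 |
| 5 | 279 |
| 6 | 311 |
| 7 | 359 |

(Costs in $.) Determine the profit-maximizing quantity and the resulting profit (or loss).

q = 0 (shut down); profit = -$137

Profit at each row (π = 22q − TC): q=0: -137; q=1: -159; q=2: -165; q=3: -166; q=4: -163; q=5: -169; q=6: -179; q=7: -205.
Profit is highest at q = 0. Equivalently, the lowest AVC in the table is 142/5 ≈ $28.40 at q = 5, and P = $22 falls below it — price never covers variable cost, so the firm shuts down and loses only its fixed cost.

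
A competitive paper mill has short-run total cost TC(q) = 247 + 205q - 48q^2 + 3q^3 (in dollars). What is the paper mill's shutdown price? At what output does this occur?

The firm shuts down when price falls below the minimum of average variable cost. AVC = VC/q = 205 - 48q + 3q^2.
At the minimum of AVC, MC = AVC. MC = 205 - 96q + 9q^2; setting MC = AVC gives 6q^2 - 48q = 0, so q = 8. min AVC = 13.
For P < $13 the firm produces nothing.

$13 per unit, at q = 8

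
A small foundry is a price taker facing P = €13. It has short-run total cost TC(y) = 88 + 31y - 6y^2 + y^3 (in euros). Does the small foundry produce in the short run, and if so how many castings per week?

Variable cost is VC = 31y - 6y^2 + y^3, so AVC = VC/y = 31 - 6y + y^2 and MC = dTC/dy = 31 - 12y + 3y^2.
AVC is minimized where dAVC/dy = -6 + 2y = 0, at y = 3; min AVC = 31 - 6·3 + 3^2 = €22.
With P < min AVC (€13 < €22), every unit sold adds to the loss.
Shutting down limits the loss to fixed cost, €88.

Shut down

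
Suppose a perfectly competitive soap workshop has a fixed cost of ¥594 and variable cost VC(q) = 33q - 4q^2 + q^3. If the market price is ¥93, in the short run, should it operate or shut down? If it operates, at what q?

Produce at q = 6

Variable cost is VC = 33q - 4q^2 + q^3, so AVC = VC/q = 33 - 4q + q^2 and MC = dTC/dq = 33 - 8q + 3q^2.
AVC hits its minimum where MC = AVC, at q = 2, giving min AVC = 33 - 4·2 + 2^2 = ¥29.
Since P = ¥93 ≥ min AVC = ¥29, price covers variable cost and the firm should produce.
Set P = MC: 93 = 33 - 8q + 3q^2 → -60 - 8q + 3q^2 = 0. The roots are q = -10/3 and q = 6; the profit-maximizing output is on the rising part of MC, so q* = 6.
Check: AVC at q = 6 is ¥45 ≤ P, so revenue covers variable cost.
Profit = P·q − TC = 93·6 − 864 = -¥306, a loss, but smaller than the ¥594 fixed cost the firm would lose by shutting down.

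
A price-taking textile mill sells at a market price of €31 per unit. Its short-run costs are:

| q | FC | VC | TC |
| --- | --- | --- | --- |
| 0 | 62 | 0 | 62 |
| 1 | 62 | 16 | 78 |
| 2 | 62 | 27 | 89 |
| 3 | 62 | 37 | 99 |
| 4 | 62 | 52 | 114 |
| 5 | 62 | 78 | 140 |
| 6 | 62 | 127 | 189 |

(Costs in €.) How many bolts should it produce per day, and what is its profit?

q = 5; profit = €15

Profit at each row (π = 31q − TC): q=0: -62; q=1: -47; q=2: -27; q=3: -6; q=4: 10; q=5: 15; q=6: -3.
Profit is maximized at q = 5. AVC there is 78/5 = €15.60 ≤ P, so producing beats shutting down (which would give -€62).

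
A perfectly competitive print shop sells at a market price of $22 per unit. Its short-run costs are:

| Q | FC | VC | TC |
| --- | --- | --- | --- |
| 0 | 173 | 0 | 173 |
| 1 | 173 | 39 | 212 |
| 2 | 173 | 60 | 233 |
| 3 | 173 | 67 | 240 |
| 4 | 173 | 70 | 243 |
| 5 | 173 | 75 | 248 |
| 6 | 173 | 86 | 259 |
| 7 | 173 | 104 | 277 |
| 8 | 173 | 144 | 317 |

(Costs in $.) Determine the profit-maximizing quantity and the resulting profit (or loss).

Q = 7; profit = -$123

Profit at each row (π = 22Q − TC): Q=0: -173; Q=1: -190; Q=2: -189; Q=3: -174; Q=4: -155; Q=5: -138; Q=6: -127; Q=7: -123; Q=8: -141.
Profit is maximized at Q = 7. AVC there is 104/7 = $14.86 ≤ P, so producing beats shutting down (which would give -$173).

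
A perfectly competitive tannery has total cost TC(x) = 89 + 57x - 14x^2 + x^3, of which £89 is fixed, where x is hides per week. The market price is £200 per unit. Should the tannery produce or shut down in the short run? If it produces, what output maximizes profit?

Variable cost is VC = 57x - 14x^2 + x^3, so AVC = VC/x = 57 - 14x + x^2 and MC = dTC/dx = 57 - 28x + 3x^2.
The AVC parabola has its vertex at x = 14/2 = 7, where AVC = 57 - 14·7 + 7^2 = £8.
Because £200 ≥ £8, revenue can cover variable cost; the firm operates.
Set P = MC: 200 = 57 - 28x + 3x^2 → -143 - 28x + 3x^2 = 0. The roots are x = -11/3 and x = 13; the profit-maximizing output is on the rising part of MC, so x* = 13.
Check: AVC at x = 13 is £44 ≤ P, so revenue covers variable cost.
Profit = P·x − TC = 200·13 − 661 = £1939.

Produce at x = 13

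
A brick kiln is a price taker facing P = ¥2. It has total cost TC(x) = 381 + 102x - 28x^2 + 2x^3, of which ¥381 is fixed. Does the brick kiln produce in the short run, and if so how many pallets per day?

From TC, MC = TC'(x) = 102 - 56x + 6x^2 and AVC = VC/x = 102 - 28x + 2x^2.
AVC hits its minimum where MC = AVC, at x = 7, giving min AVC = 102 - 28·7 + 2·7^2 = ¥4.
P = ¥2 lies below min AVC = ¥4; no output level covers variable cost.
Best response: produce nothing and absorb the ¥381 fixed cost.

Shut down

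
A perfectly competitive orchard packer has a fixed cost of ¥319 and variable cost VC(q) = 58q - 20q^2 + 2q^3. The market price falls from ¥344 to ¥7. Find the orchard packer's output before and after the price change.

AVC = 58 - 20q + 2q^2, minimized at q = 5 where min AVC = ¥8. MC = 58 - 40q + 6q^2.
With P = ¥344 above the shutdown price, P = MC gives q = 11.
At P = ¥7 < min AVC = ¥8, price no longer covers variable cost at any output, so the firm shuts down: q = 0.

Output falls from 11 to 0 (the firm shuts down)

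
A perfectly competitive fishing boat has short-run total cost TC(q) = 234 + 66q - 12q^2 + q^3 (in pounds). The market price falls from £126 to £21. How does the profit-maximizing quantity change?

Output falls from 10 to 0 (the firm shuts down)

MC = 66 - 24q + 3q^2; the shutdown threshold is min AVC = £30 (at q = 6).
At P = £126 ≥ min AVC, set P = MC on the rising branch: q = 10.
At P = £21 < min AVC = £30, price no longer covers variable cost at any output, so the firm shuts down: q = 0.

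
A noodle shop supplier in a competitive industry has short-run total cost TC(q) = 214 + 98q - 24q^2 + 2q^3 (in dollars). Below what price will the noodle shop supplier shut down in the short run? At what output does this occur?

Short-run supply begins at min AVC. From VC = 98q - 24q^2 + 2q^3, AVC = 98 - 24q + 2q^2.
At the minimum of AVC, MC = AVC. MC = 98 - 48q + 6q^2; setting MC = AVC gives 4q^2 - 24q = 0, so q = 6. min AVC = 26.
For P < $26 the firm produces nothing.

$26 per unit, at q = 6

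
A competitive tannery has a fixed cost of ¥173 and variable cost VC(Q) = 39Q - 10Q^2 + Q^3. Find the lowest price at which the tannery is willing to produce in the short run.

¥14 per unit

The shutdown price is the minimum of AVC. VC = 39Q - 10Q^2 + Q^3, so AVC = 39 - 10Q + Q^2.
At the minimum of AVC, MC = AVC. MC = 39 - 20Q + 3Q^2; setting MC = AVC gives 2Q^2 - 10Q = 0, so Q = 5. min AVC = 14.
For P < ¥14 the firm produces nothing.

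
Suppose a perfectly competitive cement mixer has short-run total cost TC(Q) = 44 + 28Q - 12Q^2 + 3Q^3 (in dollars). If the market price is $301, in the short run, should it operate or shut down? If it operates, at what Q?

Strip out fixed cost: VC = 28Q - 12Q^2 + 3Q^3. Then AVC = 28 - 12Q + 3Q^2 and MC = 28 - 24Q + 9Q^2.
AVC is minimized where dAVC/dQ = -12 + 6Q = 0, at Q = 2; min AVC = 28 - 12·2 + 3·2^2 = $16.
P = $301 exceeds min AVC = $16, so the firm stays open.
P = MC gives -273 - 24Q + 9Q^2 = 0, with roots -13/3 and 7. Take the larger (rising MC): Q* = 7.
Check: AVC at Q = 7 is $91 ≤ P, so revenue covers variable cost.
Profit = P·Q − TC = 301·7 − 681 = $1426.

Produce at Q = 7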